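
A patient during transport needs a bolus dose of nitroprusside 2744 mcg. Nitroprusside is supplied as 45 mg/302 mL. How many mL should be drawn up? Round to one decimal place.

18.4 mL

Concentration = 45 mg ÷ 302 mL = 0.1490066 mg/mL = 149.0066 mcg/mL
Volume = 2744 mcg ÷ 149.0066 mcg/mL = 18.41529 mL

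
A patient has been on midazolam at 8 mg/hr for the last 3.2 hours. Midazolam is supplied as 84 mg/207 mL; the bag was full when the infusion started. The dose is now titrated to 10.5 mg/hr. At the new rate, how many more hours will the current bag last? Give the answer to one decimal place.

Initial rate:
Concentration = 84 mg ÷ 207 mL = 0.4057971 mg/mL
Rate = 8 mg/hr ÷ 0.4057971 mg/mL = 19.71429 mL/hr
Volume infused so far = 19.71429 mL/hr × 3.2 hr = 63.08571 mL
Volume remaining = 207 − 63.08571 = 143.9143 mL
New rate:
Rate = 10.5 mg/hr ÷ 0.4057971 mg/mL = 25.875 mL/hr
Time remaining = 143.9143 mL ÷ 25.875 mL/hr = 5.561905 hr

5.6 hours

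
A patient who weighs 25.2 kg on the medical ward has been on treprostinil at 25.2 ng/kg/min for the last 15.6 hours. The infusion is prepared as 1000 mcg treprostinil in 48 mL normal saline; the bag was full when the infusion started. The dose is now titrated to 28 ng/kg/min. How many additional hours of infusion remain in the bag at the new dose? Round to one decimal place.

9.6 hours

Initial rate:
Dose = 25.2 ng/kg/min × 25.2 kg = 635.04 ng/min
635.04 ng/min × 60 min/hr = 38102.4 ng/hr
Concentration = 1000 mcg ÷ 48 mL = 20.83333 mcg/mL = 20833.33 ng/mL
Rate = 38102.4 ng/hr ÷ 20833.33 ng/mL = 1.828915 mL/hr
Volume infused so far = 1.828915 mL/hr × 15.6 hr = 28.53108 mL
Volume remaining = 48 − 28.53108 = 19.46892 mL
New rate:
Dose = 28 ng/kg/min × 25.2 kg = 705.6 ng/min
705.6 ng/min × 60 min/hr = 42336 ng/hr
Rate = 42336 ng/hr ÷ 20833.33 ng/mL = 2.032128 mL/hr
Time remaining = 19.46892 mL ÷ 2.032128 mL/hr = 9.580559 hr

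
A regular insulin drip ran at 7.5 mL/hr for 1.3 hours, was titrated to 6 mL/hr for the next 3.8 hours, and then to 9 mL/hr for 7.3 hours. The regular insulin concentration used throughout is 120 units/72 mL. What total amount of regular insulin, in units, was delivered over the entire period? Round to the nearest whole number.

Concentration = 120 units ÷ 72 mL = 1.666667 units/mL
Stage 1: 7.5 mL/hr × 1.3 hr = 9.75 mL → 9.75 mL × 1.666667 units/mL = 16.25 units
Stage 2: 6 mL/hr × 3.8 hr = 22.8 mL → 22.8 mL × 1.666667 units/mL = 38 units
Stage 3: 9 mL/hr × 7.3 hr = 65.7 mL → 65.7 mL × 1.666667 units/mL = 109.5 units
Total = 16.25 + 38 + 109.5 = 163.75 units

164 units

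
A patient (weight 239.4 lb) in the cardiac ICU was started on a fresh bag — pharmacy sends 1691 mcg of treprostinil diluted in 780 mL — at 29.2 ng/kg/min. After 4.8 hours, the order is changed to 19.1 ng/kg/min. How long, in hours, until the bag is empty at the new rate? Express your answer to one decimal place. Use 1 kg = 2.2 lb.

Initial rate:
Weight = 239.4 lb ÷ 2.2 lb/kg = 108.8182 kg
Dose = 29.2 ng/kg/min × 108.8182 kg = 3177.491 ng/min
3177.491 ng/min × 60 min/hr = 190649.5 ng/hr
Concentration = 1691 mcg ÷ 780 mL = 2.167949 mcg/mL = 2167.949 ng/mL
Rate = 190649.5 ng/hr ÷ 2167.949 ng/mL = 87.94002 mL/hr
Volume infused so far = 87.94002 mL/hr × 4.8 hr = 422.1121 mL
Volume remaining = 780 − 422.1121 = 357.8879 mL
New rate:
Dose = 19.1 ng/kg/min × 108.8182 kg = 2078.427 ng/min
2078.427 ng/min × 60 min/hr = 124705.6 ng/hr
Rate = 124705.6 ng/hr ÷ 2167.949 ng/mL = 57.52241 mL/hr
Time remaining = 357.8879 mL ÷ 57.52241 mL/hr = 6.221713 hr

6.2 hours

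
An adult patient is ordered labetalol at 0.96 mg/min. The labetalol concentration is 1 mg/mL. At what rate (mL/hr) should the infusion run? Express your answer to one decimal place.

0.96 mg/min × 60 min/hr = 57.6 mg/hr
Rate = 57.6 mg/hr ÷ 1 mg/mL = 57.6 mL/hr

57.6 mL/hr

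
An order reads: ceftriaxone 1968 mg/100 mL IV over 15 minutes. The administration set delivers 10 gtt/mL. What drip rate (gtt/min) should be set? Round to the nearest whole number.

67 gtt/min

100 mL ÷ (15 min) = 6.666667 mL/min
6.666667 mL/min × 10 gtt/mL = 66.66667 gtt/min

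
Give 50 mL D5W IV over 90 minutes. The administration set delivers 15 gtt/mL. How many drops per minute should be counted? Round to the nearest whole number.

8 gtt/min

50 mL ÷ (90 min) = 0.5555556 mL/min
0.5555556 mL/min × 15 gtt/mL = 8.333333 gtt/min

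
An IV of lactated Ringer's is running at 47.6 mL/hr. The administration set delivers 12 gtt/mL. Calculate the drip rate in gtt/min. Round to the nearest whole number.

47.6 mL/hr ÷ 60 min/hr = 0.7933333 mL/min
0.7933333 mL/min × 12 gtt/mL = 9.52 gtt/min

10 gtt/min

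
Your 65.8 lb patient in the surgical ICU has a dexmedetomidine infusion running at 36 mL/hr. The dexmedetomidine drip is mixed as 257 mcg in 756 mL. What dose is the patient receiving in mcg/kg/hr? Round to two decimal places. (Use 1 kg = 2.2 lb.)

0.41 mcg/kg/hr

Weight = 65.8 lb ÷ 2.2 lb/kg = 29.90909 kg
Concentration = 257 mcg ÷ 756 mL = 0.3399471 mcg/mL
Drug rate = 36 mL/hr × 0.3399471 mcg/mL = 12.2381 mcg/hr
12.2381 mcg/hr ÷ 29.90909 kg = 0.4091764 mcg/kg/hr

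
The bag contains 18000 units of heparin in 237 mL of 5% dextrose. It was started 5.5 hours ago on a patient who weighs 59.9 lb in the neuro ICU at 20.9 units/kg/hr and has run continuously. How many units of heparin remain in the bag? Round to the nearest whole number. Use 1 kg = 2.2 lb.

14870 units

Weight = 59.9 lb ÷ 2.2 lb/kg = 27.22727 kg
Dose = 20.9 units/kg/hr × 27.22727 kg = 569.05 units/hr
Concentration = 18000 units ÷ 237 mL = 75.94937 units/mL
Rate = 569.05 units/hr ÷ 75.94937 units/mL = 7.492492 mL/hr
Volume infused = 7.492492 mL/hr × 5.5 hr = 41.2087 mL
Volume remaining = 237 − 41.2087 = 195.7913 mL
Drug remaining = 195.7913 mL × 75.94937 units/mL = 14870.23 units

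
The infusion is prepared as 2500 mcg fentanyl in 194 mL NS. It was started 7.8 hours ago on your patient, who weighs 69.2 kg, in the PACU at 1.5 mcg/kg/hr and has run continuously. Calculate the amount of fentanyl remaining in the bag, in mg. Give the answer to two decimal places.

1.69 mg

Dose = 1.5 mcg/kg/hr × 69.2 kg = 103.8 mcg/hr
Concentration = 2500 mcg ÷ 194 mL = 12.8866 mcg/mL
Rate = 103.8 mcg/hr ÷ 12.8866 mcg/mL = 8.05488 mL/hr
Volume infused = 8.05488 mL/hr × 7.8 hr = 62.82806 mL
Volume remaining = 194 − 62.82806 = 131.1719 mL
Drug remaining = 131.1719 mL × 12.8866 mcg/mL = 1690.36 mcg = 1.69036 mg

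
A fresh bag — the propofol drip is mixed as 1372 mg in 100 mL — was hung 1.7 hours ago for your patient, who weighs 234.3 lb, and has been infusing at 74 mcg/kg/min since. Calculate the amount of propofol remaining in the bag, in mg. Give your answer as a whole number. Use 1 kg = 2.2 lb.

568 mg

Weight = 234.3 lb ÷ 2.2 lb/kg = 106.5 kg
Dose = 74 mcg/kg/min × 106.5 kg = 7881 mcg/min
7881 mcg/min × 60 min/hr = 472860 mcg/hr
Concentration = 1372 mg ÷ 100 mL = 13.72 mg/mL = 13720 mcg/mL
Rate = 472860 mcg/hr ÷ 13720 mcg/mL = 34.46501 mL/hr
Volume infused = 34.46501 mL/hr × 1.7 hr = 58.59052 mL
Volume remaining = 100 − 58.59052 = 41.40948 mL
Drug remaining = 41.40948 mL × 13720 mcg/mL = 568138 mcg = 568.138 mg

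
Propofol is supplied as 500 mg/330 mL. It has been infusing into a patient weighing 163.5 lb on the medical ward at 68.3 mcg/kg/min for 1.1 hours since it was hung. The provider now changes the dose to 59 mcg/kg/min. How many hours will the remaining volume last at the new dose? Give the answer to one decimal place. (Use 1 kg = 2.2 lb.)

Initial rate:
Weight = 163.5 lb ÷ 2.2 lb/kg = 74.31818 kg
Dose = 68.3 mcg/kg/min × 74.31818 kg = 5075.932 mcg/min
5075.932 mcg/min × 60 min/hr = 304555.9 mcg/hr
Concentration = 500 mg ÷ 330 mL = 1.515152 mg/mL = 1515.152 mcg/mL
Rate = 304555.9 mcg/hr ÷ 1515.152 mcg/mL = 201.0069 mL/hr
Volume infused so far = 201.0069 mL/hr × 1.1 hr = 221.1076 mL
Volume remaining = 330 − 221.1076 = 108.8924 mL
New rate:
Dose = 59 mcg/kg/min × 74.31818 kg = 4384.773 mcg/min
4384.773 mcg/min × 60 min/hr = 263086.4 mcg/hr
Rate = 263086.4 mcg/hr ÷ 1515.152 mcg/mL = 173.637 mL/hr
Time remaining = 108.8924 mL ÷ 173.637 mL/hr = 0.6271268 hr

0.6 hours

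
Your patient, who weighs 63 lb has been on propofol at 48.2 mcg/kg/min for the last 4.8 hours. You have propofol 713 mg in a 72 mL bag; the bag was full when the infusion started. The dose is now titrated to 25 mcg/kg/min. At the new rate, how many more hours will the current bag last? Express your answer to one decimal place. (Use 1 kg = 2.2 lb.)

7.3 hours

Initial rate:
Weight = 63 lb ÷ 2.2 lb/kg = 28.63636 kg
Dose = 48.2 mcg/kg/min × 28.63636 kg = 1380.273 mcg/min
1380.273 mcg/min × 60 min/hr = 82816.36 mcg/hr
Concentration = 713 mg ÷ 72 mL = 9.902778 mg/mL = 9902.778 mcg/mL
Rate = 82816.36 mcg/hr ÷ 9902.778 mcg/mL = 8.362943 mL/hr
Volume infused so far = 8.362943 mL/hr × 4.8 hr = 40.14213 mL
Volume remaining = 72 − 40.14213 = 31.85787 mL
New rate:
Dose = 25 mcg/kg/min × 28.63636 kg = 715.9091 mcg/min
715.9091 mcg/min × 60 min/hr = 42954.55 mcg/hr
Rate = 42954.55 mcg/hr ÷ 9902.778 mcg/mL = 4.337626 mL/hr
Time remaining = 31.85787 mL ÷ 4.337626 mL/hr = 7.344542 hr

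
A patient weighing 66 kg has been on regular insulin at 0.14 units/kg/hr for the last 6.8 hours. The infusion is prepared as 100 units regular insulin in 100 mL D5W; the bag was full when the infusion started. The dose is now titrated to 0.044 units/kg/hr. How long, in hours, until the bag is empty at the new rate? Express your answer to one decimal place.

12.8 hours

Initial rate:
Dose = 0.14 units/kg/hr × 66 kg = 9.24 units/hr
Concentration = 100 units ÷ 100 mL = 1 units/mL
Rate = 9.24 units/hr ÷ 1 units/mL = 9.24 mL/hr
Volume infused so far = 9.24 mL/hr × 6.8 hr = 62.832 mL
Volume remaining = 100 − 62.832 = 37.168 mL
New rate:
Dose = 0.044 units/kg/hr × 66 kg = 2.904 units/hr
Rate = 2.904 units/hr ÷ 1 units/mL = 2.904 mL/hr
Time remaining = 37.168 mL ÷ 2.904 mL/hr = 12.7989 hr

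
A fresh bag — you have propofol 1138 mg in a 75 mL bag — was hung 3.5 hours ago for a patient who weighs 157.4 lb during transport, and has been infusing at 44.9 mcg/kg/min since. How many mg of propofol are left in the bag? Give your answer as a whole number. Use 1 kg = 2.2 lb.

463 mg

Weight = 157.4 lb ÷ 2.2 lb/kg = 71.54545 kg
Dose = 44.9 mcg/kg/min × 71.54545 kg = 3212.391 mcg/min
3212.391 mcg/min × 60 min/hr = 192743.5 mcg/hr
Concentration = 1138 mg ÷ 75 mL = 15.17333 mg/mL = 15173.33 mcg/mL
Rate = 192743.5 mcg/hr ÷ 15173.33 mcg/mL = 12.70278 mL/hr
Volume infused = 12.70278 mL/hr × 3.5 hr = 44.45972 mL
Volume remaining = 75 − 44.45972 = 30.54028 mL
Drug remaining = 30.54028 mL × 15173.33 mcg/mL = 463397.9 mcg = 463.3979 mg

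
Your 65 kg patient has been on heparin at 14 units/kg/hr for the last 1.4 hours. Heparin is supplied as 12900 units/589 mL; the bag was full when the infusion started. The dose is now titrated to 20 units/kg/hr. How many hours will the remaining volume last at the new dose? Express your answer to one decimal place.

Initial rate:
Dose = 14 units/kg/hr × 65 kg = 910 units/hr
Concentration = 12900 units ÷ 589 mL = 21.90153 units/mL
Rate = 910 units/hr ÷ 21.90153 units/mL = 41.54961 mL/hr
Volume infused so far = 41.54961 mL/hr × 1.4 hr = 58.16946 mL
Volume remaining = 589 − 58.16946 = 530.8305 mL
New rate:
Dose = 20 units/kg/hr × 65 kg = 1300 units/hr
Rate = 1300 units/hr ÷ 21.90153 units/mL = 59.35659 mL/hr
Time remaining = 530.8305 mL ÷ 59.35659 mL/hr = 8.943077 hr

8.9 hours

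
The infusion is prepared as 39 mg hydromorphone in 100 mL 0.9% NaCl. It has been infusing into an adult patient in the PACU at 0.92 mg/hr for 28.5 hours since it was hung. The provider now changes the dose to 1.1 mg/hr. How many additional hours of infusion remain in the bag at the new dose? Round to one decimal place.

11.6 hours

Initial rate:
Concentration = 39 mg ÷ 100 mL = 0.39 mg/mL
Rate = 0.92 mg/hr ÷ 0.39 mg/mL = 2.358974 mL/hr
Volume infused so far = 2.358974 mL/hr × 28.5 hr = 67.23077 mL
Volume remaining = 100 − 67.23077 = 32.76923 mL
New rate:
Rate = 1.1 mg/hr ÷ 0.39 mg/mL = 2.820513 mL/hr
Time remaining = 32.76923 mL ÷ 2.820513 mL/hr = 11.61818 hr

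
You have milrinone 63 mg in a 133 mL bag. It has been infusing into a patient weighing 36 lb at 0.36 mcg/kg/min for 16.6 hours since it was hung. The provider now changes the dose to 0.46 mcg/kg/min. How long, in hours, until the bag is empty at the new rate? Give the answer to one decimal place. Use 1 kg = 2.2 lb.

Initial rate:
Weight = 36 lb ÷ 2.2 lb/kg = 16.36364 kg
Dose = 0.36 mcg/kg/min × 16.36364 kg = 5.890909 mcg/min
5.890909 mcg/min × 60 min/hr = 353.4545 mcg/hr
Concentration = 63 mg ÷ 133 mL = 0.4736842 mg/mL = 473.6842 mcg/mL
Rate = 353.4545 mcg/hr ÷ 473.6842 mcg/mL = 0.7461818 mL/hr
Volume infused so far = 0.7461818 mL/hr × 16.6 hr = 12.38662 mL
Volume remaining = 133 − 12.38662 = 120.6134 mL
New rate:
Dose = 0.46 mcg/kg/min × 16.36364 kg = 7.527273 mcg/min
7.527273 mcg/min × 60 min/hr = 451.6364 mcg/hr
Rate = 451.6364 mcg/hr ÷ 473.6842 mcg/mL = 0.9534545 mL/hr
Time remaining = 120.6134 mL ÷ 0.9534545 mL/hr = 126.5014 hr

126.5 hours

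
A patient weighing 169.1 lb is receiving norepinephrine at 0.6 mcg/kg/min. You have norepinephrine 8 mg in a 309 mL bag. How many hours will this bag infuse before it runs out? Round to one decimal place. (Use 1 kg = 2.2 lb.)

2.9 hours

Weight = 169.1 lb ÷ 2.2 lb/kg = 76.86364 kg
Dose = 0.6 mcg/kg/min × 76.86364 kg = 46.11818 mcg/min
46.11818 mcg/min × 60 min/hr = 2767.091 mcg/hr
Concentration = 8 mg ÷ 309 mL = 0.02588997 mg/mL = 25.88997 mcg/mL
Rate = 2767.091 mcg/hr ÷ 25.88997 mcg/mL = 106.8789 mL/hr
Duration = 309 mL ÷ 106.8789 mL/hr = 2.891123 hr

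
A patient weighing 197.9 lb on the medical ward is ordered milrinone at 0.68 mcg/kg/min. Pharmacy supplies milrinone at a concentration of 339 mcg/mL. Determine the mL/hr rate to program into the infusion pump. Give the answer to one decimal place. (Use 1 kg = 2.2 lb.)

10.8 mL/hr

Weight = 197.9 lb ÷ 2.2 lb/kg = 89.95455 kg
Dose = 0.68 mcg/kg/min × 89.95455 kg = 61.16909 mcg/min
61.16909 mcg/min × 60 min/hr = 3670.145 mcg/hr
Rate = 3670.145 mcg/hr ÷ 339 mcg/mL = 10.82639 mL/hr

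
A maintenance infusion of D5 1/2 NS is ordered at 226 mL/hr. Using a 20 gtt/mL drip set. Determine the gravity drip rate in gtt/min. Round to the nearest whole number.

75 gtt/min

226 mL/hr ÷ 60 min/hr = 3.766667 mL/min
3.766667 mL/min × 20 gtt/mL = 75.33333 gtt/min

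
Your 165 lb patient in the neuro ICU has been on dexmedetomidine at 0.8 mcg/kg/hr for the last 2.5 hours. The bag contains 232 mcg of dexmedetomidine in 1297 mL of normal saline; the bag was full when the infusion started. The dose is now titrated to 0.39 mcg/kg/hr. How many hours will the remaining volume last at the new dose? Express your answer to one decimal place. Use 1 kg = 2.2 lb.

2.8 hours

Initial rate:
Weight = 165 lb ÷ 2.2 lb/kg = 75 kg
Dose = 0.8 mcg/kg/hr × 75 kg = 60 mcg/hr
Concentration = 232 mcg ÷ 1297 mL = 0.1788743 mcg/mL
Rate = 60 mcg/hr ÷ 0.1788743 mcg/mL = 335.431 mL/hr
Volume infused so far = 335.431 mL/hr × 2.5 hr = 838.5776 mL
Volume remaining = 1297 − 838.5776 = 458.4224 mL
New rate:
Dose = 0.39 mcg/kg/hr × 75 kg = 29.25 mcg/hr
Rate = 29.25 mcg/hr ÷ 0.1788743 mcg/mL = 163.5226 mL/hr
Time remaining = 458.4224 mL ÷ 163.5226 mL/hr = 2.803419 hr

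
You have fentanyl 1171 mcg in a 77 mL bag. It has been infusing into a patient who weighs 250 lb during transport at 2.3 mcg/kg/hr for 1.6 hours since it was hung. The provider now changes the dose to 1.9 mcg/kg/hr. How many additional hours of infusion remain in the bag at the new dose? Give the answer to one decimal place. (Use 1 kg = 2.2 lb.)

3.5 hours

Initial rate:
Weight = 250 lb ÷ 2.2 lb/kg = 113.6364 kg
Dose = 2.3 mcg/kg/hr × 113.6364 kg = 261.3636 mcg/hr
Concentration = 1171 mcg ÷ 77 mL = 15.20779 mcg/mL
Rate = 261.3636 mcg/hr ÷ 15.20779 mcg/mL = 17.18617 mL/hr
Volume infused so far = 17.18617 mL/hr × 1.6 hr = 27.49787 mL
Volume remaining = 77 − 27.49787 = 49.50213 mL
New rate:
Dose = 1.9 mcg/kg/hr × 113.6364 kg = 215.9091 mcg/hr
Rate = 215.9091 mcg/hr ÷ 15.20779 mcg/mL = 14.19727 mL/hr
Time remaining = 49.50213 mL ÷ 14.19727 mL/hr = 3.486737 hr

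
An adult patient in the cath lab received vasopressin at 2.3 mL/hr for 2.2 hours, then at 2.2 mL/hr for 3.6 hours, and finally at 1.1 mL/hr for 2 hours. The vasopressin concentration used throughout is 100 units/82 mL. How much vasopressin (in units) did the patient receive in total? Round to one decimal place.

18.5 units

Concentration = 100 units ÷ 82 mL = 1.219512 units/mL
Stage 1: 2.3 mL/hr × 2.2 hr = 5.06 mL → 5.06 mL × 1.219512 units/mL = 6.170732 units
Stage 2: 2.2 mL/hr × 3.6 hr = 7.92 mL → 7.92 mL × 1.219512 units/mL = 9.658537 units
Stage 3: 1.1 mL/hr × 2 hr = 2.2 mL → 2.2 mL × 1.219512 units/mL = 2.682927 units
Total = 6.170732 + 9.658537 + 2.682927 = 18.5122 units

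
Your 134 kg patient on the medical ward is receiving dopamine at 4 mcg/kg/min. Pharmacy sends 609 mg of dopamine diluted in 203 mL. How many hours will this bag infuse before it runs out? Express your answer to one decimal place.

Dose = 4 mcg/kg/min × 134 kg = 536 mcg/min
536 mcg/min × 60 min/hr = 32160 mcg/hr
Concentration = 609 mg ÷ 203 mL = 3 mg/mL = 3000 mcg/mL
Rate = 32160 mcg/hr ÷ 3000 mcg/mL = 10.72 mL/hr
Duration = 203 mL ÷ 10.72 mL/hr = 18.93657 hr

18.9 hours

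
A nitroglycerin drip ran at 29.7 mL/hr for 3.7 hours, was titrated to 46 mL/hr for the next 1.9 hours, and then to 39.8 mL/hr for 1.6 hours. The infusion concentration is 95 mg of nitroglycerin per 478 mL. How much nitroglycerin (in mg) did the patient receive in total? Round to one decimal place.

51.9 mg

Concentration = 95 mg ÷ 478 mL = 0.1987448 mg/mL
Stage 1: 29.7 mL/hr × 3.7 hr = 109.89 mL → 109.89 mL × 0.1987448 mg/mL = 21.84006 mg
Stage 2: 46 mL/hr × 1.9 hr = 87.4 mL → 87.4 mL × 0.1987448 mg/mL = 17.37029 mg
Stage 3: 39.8 mL/hr × 1.6 hr = 63.68 mL → 63.68 mL × 0.1987448 mg/mL = 12.65607 mg
Total = 21.84006 + 17.37029 + 12.65607 = 51.86642 mg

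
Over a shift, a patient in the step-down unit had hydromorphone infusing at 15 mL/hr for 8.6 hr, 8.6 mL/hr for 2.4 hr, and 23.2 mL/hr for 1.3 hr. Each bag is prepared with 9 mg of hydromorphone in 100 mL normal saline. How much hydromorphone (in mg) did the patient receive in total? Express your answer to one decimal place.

Concentration = 9 mg ÷ 100 mL = 0.09 mg/mL
Stage 1: 15 mL/hr × 8.6 hr = 129 mL → 129 mL × 0.09 mg/mL = 11.61 mg
Stage 2: 8.6 mL/hr × 2.4 hr = 20.64 mL → 20.64 mL × 0.09 mg/mL = 1.8576 mg
Stage 3: 23.2 mL/hr × 1.3 hr = 30.16 mL → 30.16 mL × 0.09 mg/mL = 2.7144 mg
Total = 11.61 + 1.8576 + 2.7144 = 16.182 mg

16.2 mg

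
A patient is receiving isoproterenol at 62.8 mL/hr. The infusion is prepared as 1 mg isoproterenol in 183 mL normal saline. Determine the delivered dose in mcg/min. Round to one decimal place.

5.7 mcg/min

Concentration = 1 mg ÷ 183 mL = 0.005464481 mg/mL = 5.464481 mcg/mL
Drug rate = 62.8 mL/hr × 5.464481 mcg/mL = 343.1694 mcg/hr
343.1694 mcg/hr ÷ 60 min/hr = 5.71949 mcg/min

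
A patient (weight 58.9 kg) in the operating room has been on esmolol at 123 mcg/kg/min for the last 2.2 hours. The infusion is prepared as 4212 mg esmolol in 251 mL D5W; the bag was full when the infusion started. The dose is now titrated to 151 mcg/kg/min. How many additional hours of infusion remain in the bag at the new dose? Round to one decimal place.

6.1 hours

Initial rate:
Dose = 123 mcg/kg/min × 58.9 kg = 7244.7 mcg/min
7244.7 mcg/min × 60 min/hr = 434682 mcg/hr
Concentration = 4212 mg ÷ 251 mL = 16.78088 mg/mL = 16780.88 mcg/mL
Rate = 434682 mcg/hr ÷ 16780.88 mcg/mL = 25.90341 mL/hr
Volume infused so far = 25.90341 mL/hr × 2.2 hr = 56.98751 mL
Volume remaining = 251 − 56.98751 = 194.0125 mL
New rate:
Dose = 151 mcg/kg/min × 58.9 kg = 8893.9 mcg/min
8893.9 mcg/min × 60 min/hr = 533634 mcg/hr
Rate = 533634 mcg/hr ÷ 16780.88 mcg/mL = 31.80013 mL/hr
Time remaining = 194.0125 mL ÷ 31.80013 mL/hr = 6.100997 hr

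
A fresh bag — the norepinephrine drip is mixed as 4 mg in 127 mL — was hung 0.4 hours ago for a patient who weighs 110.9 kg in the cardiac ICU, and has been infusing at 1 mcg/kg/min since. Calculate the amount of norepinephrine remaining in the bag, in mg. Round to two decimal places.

Dose = 1 mcg/kg/min × 110.9 kg = 110.9 mcg/min
110.9 mcg/min × 60 min/hr = 6654 mcg/hr
Concentration = 4 mg ÷ 127 mL = 0.03149606 mg/mL = 31.49606 mcg/mL
Rate = 6654 mcg/hr ÷ 31.49606 mcg/mL = 211.2645 mL/hr
Volume infused = 211.2645 mL/hr × 0.4 hr = 84.5058 mL
Volume remaining = 127 − 84.5058 = 42.4942 mL
Drug remaining = 42.4942 mL × 31.49606 mcg/mL = 1338.4 mcg = 1.3384 mg

1.34 mg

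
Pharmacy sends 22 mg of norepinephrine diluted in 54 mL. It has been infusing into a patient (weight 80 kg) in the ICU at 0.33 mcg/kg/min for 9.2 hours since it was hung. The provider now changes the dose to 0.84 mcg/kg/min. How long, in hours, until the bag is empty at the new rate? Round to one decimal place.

Initial rate:
Dose = 0.33 mcg/kg/min × 80 kg = 26.4 mcg/min
26.4 mcg/min × 60 min/hr = 1584 mcg/hr
Concentration = 22 mg ÷ 54 mL = 0.4074074 mg/mL = 407.4074 mcg/mL
Rate = 1584 mcg/hr ÷ 407.4074 mcg/mL = 3.888 mL/hr
Volume infused so far = 3.888 mL/hr × 9.2 hr = 35.7696 mL
Volume remaining = 54 − 35.7696 = 18.2304 mL
New rate:
Dose = 0.84 mcg/kg/min × 80 kg = 67.2 mcg/min
67.2 mcg/min × 60 min/hr = 4032 mcg/hr
Rate = 4032 mcg/hr ÷ 407.4074 mcg/mL = 9.896727 mL/hr
Time remaining = 18.2304 mL ÷ 9.896727 mL/hr = 1.842063 hr

1.8 hours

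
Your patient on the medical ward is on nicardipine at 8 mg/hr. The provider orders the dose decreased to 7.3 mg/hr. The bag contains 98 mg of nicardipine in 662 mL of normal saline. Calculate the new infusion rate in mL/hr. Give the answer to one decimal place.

Concentration = 98 mg ÷ 662 mL = 0.1480363 mg/mL
Rate = 7.3 mg/hr ÷ 0.1480363 mg/mL = 49.31224 mL/hr

49.3 mL/hr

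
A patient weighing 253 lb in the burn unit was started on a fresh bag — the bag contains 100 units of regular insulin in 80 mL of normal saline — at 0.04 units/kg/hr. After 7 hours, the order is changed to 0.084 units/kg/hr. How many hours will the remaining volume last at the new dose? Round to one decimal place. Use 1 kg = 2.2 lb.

7.0 hours

Initial rate:
Weight = 253 lb ÷ 2.2 lb/kg = 115 kg
Dose = 0.04 units/kg/hr × 115 kg = 4.6 units/hr
Concentration = 100 units ÷ 80 mL = 1.25 units/mL
Rate = 4.6 units/hr ÷ 1.25 units/mL = 3.68 mL/hr
Volume infused so far = 3.68 mL/hr × 7 hr = 25.76 mL
Volume remaining = 80 − 25.76 = 54.24 mL
New rate:
Dose = 0.084 units/kg/hr × 115 kg = 9.66 units/hr
Rate = 9.66 units/hr ÷ 1.25 units/mL = 7.728 mL/hr
Time remaining = 54.24 mL ÷ 7.728 mL/hr = 7.018634 hr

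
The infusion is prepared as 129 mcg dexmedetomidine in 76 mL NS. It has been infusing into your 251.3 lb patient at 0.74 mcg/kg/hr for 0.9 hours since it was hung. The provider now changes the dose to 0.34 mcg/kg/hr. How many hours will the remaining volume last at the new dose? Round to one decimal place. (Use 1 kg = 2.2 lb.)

1.4 hours

Initial rate:
Weight = 251.3 lb ÷ 2.2 lb/kg = 114.2273 kg
Dose = 0.74 mcg/kg/hr × 114.2273 kg = 84.52818 mcg/hr
Concentration = 129 mcg ÷ 76 mL = 1.697368 mcg/mL
Rate = 84.52818 mcg/hr ÷ 1.697368 mcg/mL = 49.79955 mL/hr
Volume infused so far = 49.79955 mL/hr × 0.9 hr = 44.81959 mL
Volume remaining = 76 − 44.81959 = 31.18041 mL
New rate:
Dose = 0.34 mcg/kg/hr × 114.2273 kg = 38.83727 mcg/hr
Rate = 38.83727 mcg/hr ÷ 1.697368 mcg/mL = 22.88087 mL/hr
Time remaining = 31.18041 mL ÷ 22.88087 mL/hr = 1.362728 hr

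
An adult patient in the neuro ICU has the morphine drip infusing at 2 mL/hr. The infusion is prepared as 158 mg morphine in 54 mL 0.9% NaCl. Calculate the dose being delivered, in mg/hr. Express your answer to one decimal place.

5.9 mg/hr

Concentration = 158 mg ÷ 54 mL = 2.925926 mg/mL
Drug rate = 2 mL/hr × 2.925926 mg/mL = 5.851852 mg/hr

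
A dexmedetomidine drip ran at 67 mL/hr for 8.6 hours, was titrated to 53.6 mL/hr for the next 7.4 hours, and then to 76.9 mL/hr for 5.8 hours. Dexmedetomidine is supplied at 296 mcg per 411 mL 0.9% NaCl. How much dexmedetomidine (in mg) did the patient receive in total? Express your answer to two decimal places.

1.02 mg

Concentration = 296 mcg ÷ 411 mL = 0.7201946 mcg/mL
Stage 1: 67 mL/hr × 8.6 hr = 576.2 mL → 576.2 mL × 0.7201946 mcg/mL = 414.9762 mcg
Stage 2: 53.6 mL/hr × 7.4 hr = 396.64 mL → 396.64 mL × 0.7201946 mcg/mL = 285.658 mcg
Stage 3: 76.9 mL/hr × 5.8 hr = 446.02 mL → 446.02 mL × 0.7201946 mcg/mL = 321.2212 mcg
Total = 414.9762 + 285.658 + 321.2212 = 1021.855 mcg = 1.021855 mg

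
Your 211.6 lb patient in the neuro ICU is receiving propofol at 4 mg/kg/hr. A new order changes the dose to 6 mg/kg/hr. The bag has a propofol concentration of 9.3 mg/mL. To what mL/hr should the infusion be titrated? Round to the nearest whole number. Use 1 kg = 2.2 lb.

62 mL/hr

Weight = 211.6 lb ÷ 2.2 lb/kg = 96.18182 kg
Dose = 6 mg/kg/hr × 96.18182 kg = 577.0909 mg/hr
Rate = 577.0909 mg/hr ÷ 9.3 mg/mL = 62.05279 mL/hr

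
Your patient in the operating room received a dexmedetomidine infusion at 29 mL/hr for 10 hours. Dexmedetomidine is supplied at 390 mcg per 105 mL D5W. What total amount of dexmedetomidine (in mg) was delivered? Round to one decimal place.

Concentration = 390 mcg ÷ 105 mL = 3.714286 mcg/mL
Drug rate = 29 mL/hr × 3.714286 mcg/mL = 107.7143 mcg/hr
Total = 107.7143 mcg/hr × 10 hr = 1077.143 mcg = 1.077143 mg

1.1 mg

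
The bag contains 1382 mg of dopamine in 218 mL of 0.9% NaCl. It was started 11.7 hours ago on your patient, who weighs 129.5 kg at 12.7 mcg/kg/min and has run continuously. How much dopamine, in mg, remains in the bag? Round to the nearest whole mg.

227 mg

Dose = 12.7 mcg/kg/min × 129.5 kg = 1644.65 mcg/min
1644.65 mcg/min × 60 min/hr = 98679 mcg/hr
Concentration = 1382 mg ÷ 218 mL = 6.33945 mg/mL = 6339.45 mcg/mL
Rate = 98679 mcg/hr ÷ 6339.45 mcg/mL = 15.56586 mL/hr
Volume infused = 15.56586 mL/hr × 11.7 hr = 182.1206 mL
Volume remaining = 218 − 182.1206 = 35.87941 mL
Drug remaining = 35.87941 mL × 6339.45 mcg/mL = 227455.7 mcg = 227.4557 mg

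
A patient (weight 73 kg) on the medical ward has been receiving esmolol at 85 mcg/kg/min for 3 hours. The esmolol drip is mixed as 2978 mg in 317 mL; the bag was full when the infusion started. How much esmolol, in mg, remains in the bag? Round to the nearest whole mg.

1861 mg

Dose = 85 mcg/kg/min × 73 kg = 6205 mcg/min
6205 mcg/min × 60 min/hr = 372300 mcg/hr
Concentration = 2978 mg ÷ 317 mL = 9.394322 mg/mL = 9394.322 mcg/mL
Rate = 372300 mcg/hr ÷ 9394.322 mcg/mL = 39.63032 mL/hr
Volume infused = 39.63032 mL/hr × 3 hr = 118.891 mL
Volume remaining = 317 − 118.891 = 198.109 mL
Drug remaining = 198.109 mL × 9394.322 mcg/mL = 1861100 mcg = 1861.1 mg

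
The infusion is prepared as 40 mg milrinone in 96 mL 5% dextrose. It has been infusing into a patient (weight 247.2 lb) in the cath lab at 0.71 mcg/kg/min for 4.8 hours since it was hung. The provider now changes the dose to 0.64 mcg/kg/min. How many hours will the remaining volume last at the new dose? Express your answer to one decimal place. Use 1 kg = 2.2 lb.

3.9 hours

Initial rate:
Weight = 247.2 lb ÷ 2.2 lb/kg = 112.3636 kg
Dose = 0.71 mcg/kg/min × 112.3636 kg = 79.77818 mcg/min
79.77818 mcg/min × 60 min/hr = 4786.691 mcg/hr
Concentration = 40 mg ÷ 96 mL = 0.4166667 mg/mL = 416.6667 mcg/mL
Rate = 4786.691 mcg/hr ÷ 416.6667 mcg/mL = 11.48806 mL/hr
Volume infused so far = 11.48806 mL/hr × 4.8 hr = 55.14268 mL
Volume remaining = 96 − 55.14268 = 40.85732 mL
New rate:
Dose = 0.64 mcg/kg/min × 112.3636 kg = 71.91273 mcg/min
71.91273 mcg/min × 60 min/hr = 4314.764 mcg/hr
Rate = 4314.764 mcg/hr ÷ 416.6667 mcg/mL = 10.35543 mL/hr
Time remaining = 40.85732 mL ÷ 10.35543 mL/hr = 3.945496 hr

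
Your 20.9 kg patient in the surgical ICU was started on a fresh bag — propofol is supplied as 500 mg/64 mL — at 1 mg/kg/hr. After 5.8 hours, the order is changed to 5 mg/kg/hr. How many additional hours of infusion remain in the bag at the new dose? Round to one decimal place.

Initial rate:
Dose = 1 mg/kg/hr × 20.9 kg = 20.9 mg/hr
Concentration = 500 mg ÷ 64 mL = 7.8125 mg/mL
Rate = 20.9 mg/hr ÷ 7.8125 mg/mL = 2.6752 mL/hr
Volume infused so far = 2.6752 mL/hr × 5.8 hr = 15.51616 mL
Volume remaining = 64 − 15.51616 = 48.48384 mL
New rate:
Dose = 5 mg/kg/hr × 20.9 kg = 104.5 mg/hr
Rate = 104.5 mg/hr ÷ 7.8125 mg/mL = 13.376 mL/hr
Time remaining = 48.48384 mL ÷ 13.376 mL/hr = 3.624689 hr

3.6 hours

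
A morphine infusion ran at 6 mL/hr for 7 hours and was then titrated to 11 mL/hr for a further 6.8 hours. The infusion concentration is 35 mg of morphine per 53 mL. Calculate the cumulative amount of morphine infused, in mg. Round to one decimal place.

Concentration = 35 mg ÷ 53 mL = 0.6603774 mg/mL
Stage 1: 6 mL/hr × 7 hr = 42 mL → 42 mL × 0.6603774 mg/mL = 27.73585 mg
Stage 2: 11 mL/hr × 6.8 hr = 74.8 mL → 74.8 mL × 0.6603774 mg/mL = 49.39623 mg
Total = 27.73585 + 49.39623 = 77.13208 mg

77.1 mg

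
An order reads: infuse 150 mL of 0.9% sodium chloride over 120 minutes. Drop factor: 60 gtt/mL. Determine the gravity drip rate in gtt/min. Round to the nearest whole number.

75 gtt/min

150 mL ÷ (120 min) = 1.25 mL/min
1.25 mL/min × 60 gtt/mL = 75 gtt/min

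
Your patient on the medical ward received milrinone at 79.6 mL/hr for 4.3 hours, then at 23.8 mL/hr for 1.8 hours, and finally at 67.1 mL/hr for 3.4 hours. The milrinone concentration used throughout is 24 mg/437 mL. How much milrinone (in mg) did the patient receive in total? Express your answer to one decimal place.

33.7 mg

Concentration = 24 mg ÷ 437 mL = 0.05491991 mg/mL
Stage 1: 79.6 mL/hr × 4.3 hr = 342.28 mL → 342.28 mL × 0.05491991 mg/mL = 18.79799 mg
Stage 2: 23.8 mL/hr × 1.8 hr = 42.84 mL → 42.84 mL × 0.05491991 mg/mL = 2.352769 mg
Stage 3: 67.1 mL/hr × 3.4 hr = 228.14 mL → 228.14 mL × 0.05491991 mg/mL = 12.52943 mg
Total = 18.79799 + 2.352769 + 12.52943 = 33.68018 mg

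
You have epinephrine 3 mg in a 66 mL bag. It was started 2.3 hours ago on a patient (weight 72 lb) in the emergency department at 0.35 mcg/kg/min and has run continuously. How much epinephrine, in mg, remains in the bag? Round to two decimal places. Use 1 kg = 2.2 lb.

Weight = 72 lb ÷ 2.2 lb/kg = 32.72727 kg
Dose = 0.35 mcg/kg/min × 32.72727 kg = 11.45455 mcg/min
11.45455 mcg/min × 60 min/hr = 687.2727 mcg/hr
Concentration = 3 mg ÷ 66 mL = 0.04545455 mg/mL = 45.45455 mcg/mL
Rate = 687.2727 mcg/hr ÷ 45.45455 mcg/mL = 15.12 mL/hr
Volume infused = 15.12 mL/hr × 2.3 hr = 34.776 mL
Volume remaining = 66 − 34.776 = 31.224 mL
Drug remaining = 31.224 mL × 45.45455 mcg/mL = 1419.273 mcg = 1.419273 mg

1.42 mg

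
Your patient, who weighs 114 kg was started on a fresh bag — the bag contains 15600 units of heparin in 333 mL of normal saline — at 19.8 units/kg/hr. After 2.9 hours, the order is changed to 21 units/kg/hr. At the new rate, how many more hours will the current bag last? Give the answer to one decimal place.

Initial rate:
Dose = 19.8 units/kg/hr × 114 kg = 2257.2 units/hr
Concentration = 15600 units ÷ 333 mL = 46.84685 units/mL
Rate = 2257.2 units/hr ÷ 46.84685 units/mL = 48.18254 mL/hr
Volume infused so far = 48.18254 mL/hr × 2.9 hr = 139.7294 mL
Volume remaining = 333 − 139.7294 = 193.2706 mL
New rate:
Dose = 21 units/kg/hr × 114 kg = 2394 units/hr
Rate = 2394 units/hr ÷ 46.84685 units/mL = 51.10269 mL/hr
Time remaining = 193.2706 mL ÷ 51.10269 mL/hr = 3.782005 hr

3.8 hours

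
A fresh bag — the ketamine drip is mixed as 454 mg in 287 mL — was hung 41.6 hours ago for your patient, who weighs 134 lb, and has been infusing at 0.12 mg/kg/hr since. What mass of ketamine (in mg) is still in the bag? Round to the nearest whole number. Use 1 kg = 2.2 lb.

Weight = 134 lb ÷ 2.2 lb/kg = 60.90909 kg
Dose = 0.12 mg/kg/hr × 60.90909 kg = 7.309091 mg/hr
Concentration = 454 mg ÷ 287 mL = 1.581882 mg/mL
Rate = 7.309091 mg/hr ÷ 1.581882 mg/mL = 4.620505 mL/hr
Volume infused = 4.620505 mL/hr × 41.6 hr = 192.213 mL
Volume remaining = 287 − 192.213 = 94.78701 mL
Drug remaining = 94.78701 mL × 1.581882 mg/mL = 149.9418 mg

150 mg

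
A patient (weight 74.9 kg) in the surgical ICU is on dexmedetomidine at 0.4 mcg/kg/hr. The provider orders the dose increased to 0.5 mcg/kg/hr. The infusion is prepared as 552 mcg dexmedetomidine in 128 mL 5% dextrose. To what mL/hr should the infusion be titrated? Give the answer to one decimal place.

Dose = 0.5 mcg/kg/hr × 74.9 kg = 37.45 mcg/hr
Concentration = 552 mcg ÷ 128 mL = 4.3125 mcg/mL
Rate = 37.45 mcg/hr ÷ 4.3125 mcg/mL = 8.684058 mL/hr

8.7 mL/hr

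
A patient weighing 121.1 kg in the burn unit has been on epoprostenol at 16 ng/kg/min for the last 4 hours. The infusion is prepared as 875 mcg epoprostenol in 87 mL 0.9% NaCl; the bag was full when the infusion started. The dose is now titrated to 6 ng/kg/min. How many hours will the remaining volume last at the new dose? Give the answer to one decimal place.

Initial rate:
Dose = 16 ng/kg/min × 121.1 kg = 1937.6 ng/min
1937.6 ng/min × 60 min/hr = 116256 ng/hr
Concentration = 875 mcg ÷ 87 mL = 10.05747 mcg/mL = 10057.47 ng/mL
Rate = 116256 ng/hr ÷ 10057.47 ng/mL = 11.55917 mL/hr
Volume infused so far = 11.55917 mL/hr × 4 hr = 46.23667 mL
Volume remaining = 87 − 46.23667 = 40.76333 mL
New rate:
Dose = 6 ng/kg/min × 121.1 kg = 726.6 ng/min
726.6 ng/min × 60 min/hr = 43596 ng/hr
Rate = 43596 ng/hr ÷ 10057.47 ng/mL = 4.334688 mL/hr
Time remaining = 40.76333 mL ÷ 4.334688 mL/hr = 9.403982 hr

9.4 hours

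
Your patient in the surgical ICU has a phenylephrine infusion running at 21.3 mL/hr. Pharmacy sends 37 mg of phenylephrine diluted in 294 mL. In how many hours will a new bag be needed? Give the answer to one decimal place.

13.8 hours

Duration = 294 mL ÷ 21.3 mL/hr = 13.80282 hr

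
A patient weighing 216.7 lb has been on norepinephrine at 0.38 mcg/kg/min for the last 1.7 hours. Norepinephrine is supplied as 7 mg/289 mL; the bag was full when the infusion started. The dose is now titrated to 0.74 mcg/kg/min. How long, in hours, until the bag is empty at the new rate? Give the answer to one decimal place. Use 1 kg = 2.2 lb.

0.7 hours

Initial rate:
Weight = 216.7 lb ÷ 2.2 lb/kg = 98.5 kg
Dose = 0.38 mcg/kg/min × 98.5 kg = 37.43 mcg/min
37.43 mcg/min × 60 min/hr = 2245.8 mcg/hr
Concentration = 7 mg ÷ 289 mL = 0.02422145 mg/mL = 24.22145 mcg/mL
Rate = 2245.8 mcg/hr ÷ 24.22145 mcg/mL = 92.71946 mL/hr
Volume infused so far = 92.71946 mL/hr × 1.7 hr = 157.6231 mL
Volume remaining = 289 − 157.6231 = 131.3769 mL
New rate:
Dose = 0.74 mcg/kg/min × 98.5 kg = 72.89 mcg/min
72.89 mcg/min × 60 min/hr = 4373.4 mcg/hr
Rate = 4373.4 mcg/hr ÷ 24.22145 mcg/mL = 180.5589 mL/hr
Time remaining = 131.3769 mL ÷ 180.5589 mL/hr = 0.7276124 hr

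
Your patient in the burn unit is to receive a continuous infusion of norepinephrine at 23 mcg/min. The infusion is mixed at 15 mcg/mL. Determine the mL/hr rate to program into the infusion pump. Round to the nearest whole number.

23 mcg/min × 60 min/hr = 1380 mcg/hr
Rate = 1380 mcg/hr ÷ 15 mcg/mL = 92 mL/hr

92 mL/hr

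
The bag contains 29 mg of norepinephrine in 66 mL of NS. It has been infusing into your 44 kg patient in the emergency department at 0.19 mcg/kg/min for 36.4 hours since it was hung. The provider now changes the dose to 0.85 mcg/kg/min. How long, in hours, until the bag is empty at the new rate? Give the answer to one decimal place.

Initial rate:
Dose = 0.19 mcg/kg/min × 44 kg = 8.36 mcg/min
8.36 mcg/min × 60 min/hr = 501.6 mcg/hr
Concentration = 29 mg ÷ 66 mL = 0.4393939 mg/mL = 439.3939 mcg/mL
Rate = 501.6 mcg/hr ÷ 439.3939 mcg/mL = 1.141572 mL/hr
Volume infused so far = 1.141572 mL/hr × 36.4 hr = 41.55324 mL
Volume remaining = 66 − 41.55324 = 24.44676 mL
New rate:
Dose = 0.85 mcg/kg/min × 44 kg = 37.4 mcg/min
37.4 mcg/min × 60 min/hr = 2244 mcg/hr
Rate = 2244 mcg/hr ÷ 439.3939 mcg/mL = 5.107034 mL/hr
Time remaining = 24.44676 mL ÷ 5.107034 mL/hr = 4.786881 hr

4.8 hours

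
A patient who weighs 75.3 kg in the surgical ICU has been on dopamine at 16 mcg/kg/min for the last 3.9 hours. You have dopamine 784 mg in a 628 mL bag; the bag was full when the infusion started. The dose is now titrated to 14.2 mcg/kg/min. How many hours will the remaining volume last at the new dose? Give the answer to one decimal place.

Initial rate:
Dose = 16 mcg/kg/min × 75.3 kg = 1204.8 mcg/min
1204.8 mcg/min × 60 min/hr = 72288 mcg/hr
Concentration = 784 mg ÷ 628 mL = 1.248408 mg/mL = 1248.408 mcg/mL
Rate = 72288 mcg/hr ÷ 1248.408 mcg/mL = 57.90416 mL/hr
Volume infused so far = 57.90416 mL/hr × 3.9 hr = 225.8262 mL
Volume remaining = 628 − 225.8262 = 402.1738 mL
New rate:
Dose = 14.2 mcg/kg/min × 75.3 kg = 1069.26 mcg/min
1069.26 mcg/min × 60 min/hr = 64155.6 mcg/hr
Rate = 64155.6 mcg/hr ÷ 1248.408 mcg/mL = 51.38994 mL/hr
Time remaining = 402.1738 mL ÷ 51.38994 mL/hr = 7.825923 hr

7.8 hours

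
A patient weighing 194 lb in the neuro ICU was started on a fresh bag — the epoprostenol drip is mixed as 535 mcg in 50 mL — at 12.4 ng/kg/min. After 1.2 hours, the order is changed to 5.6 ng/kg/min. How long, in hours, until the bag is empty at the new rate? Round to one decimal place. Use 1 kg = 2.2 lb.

15.4 hours

Initial rate:
Weight = 194 lb ÷ 2.2 lb/kg = 88.18182 kg
Dose = 12.4 ng/kg/min × 88.18182 kg = 1093.455 ng/min
1093.455 ng/min × 60 min/hr = 65607.27 ng/hr
Concentration = 535 mcg ÷ 50 mL = 10.7 mcg/mL = 10700 ng/mL
Rate = 65607.27 ng/hr ÷ 10700 ng/mL = 6.131521 mL/hr
Volume infused so far = 6.131521 mL/hr × 1.2 hr = 7.357825 mL
Volume remaining = 50 − 7.357825 = 42.64218 mL
New rate:
Dose = 5.6 ng/kg/min × 88.18182 kg = 493.8182 ng/min
493.8182 ng/min × 60 min/hr = 29629.09 ng/hr
Rate = 29629.09 ng/hr ÷ 10700 ng/mL = 2.769074 mL/hr
Time remaining = 42.64218 mL ÷ 2.769074 mL/hr = 15.39944 hr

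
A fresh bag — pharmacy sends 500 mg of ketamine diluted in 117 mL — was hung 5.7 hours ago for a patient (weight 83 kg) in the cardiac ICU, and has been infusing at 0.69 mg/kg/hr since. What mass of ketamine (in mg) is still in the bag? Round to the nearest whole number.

174 mg

Dose = 0.69 mg/kg/hr × 83 kg = 57.27 mg/hr
Concentration = 500 mg ÷ 117 mL = 4.273504 mg/mL
Rate = 57.27 mg/hr ÷ 4.273504 mg/mL = 13.40118 mL/hr
Volume infused = 13.40118 mL/hr × 5.7 hr = 76.38673 mL
Volume remaining = 117 − 76.38673 = 40.61327 mL
Drug remaining = 40.61327 mL × 4.273504 mg/mL = 173.561 mg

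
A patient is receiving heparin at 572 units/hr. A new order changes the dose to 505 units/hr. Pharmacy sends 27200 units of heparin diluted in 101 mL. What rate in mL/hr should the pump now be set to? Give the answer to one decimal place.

Concentration = 27200 units ÷ 101 mL = 269.3069 units/mL
Rate = 505 units/hr ÷ 269.3069 units/mL = 1.875184 mL/hr

1.9 mL/hr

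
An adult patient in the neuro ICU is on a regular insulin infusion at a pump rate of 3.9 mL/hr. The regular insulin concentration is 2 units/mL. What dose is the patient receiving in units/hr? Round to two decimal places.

Drug rate = 3.9 mL/hr × 2 units/mL = 7.8 units/hr

7.80 units/hr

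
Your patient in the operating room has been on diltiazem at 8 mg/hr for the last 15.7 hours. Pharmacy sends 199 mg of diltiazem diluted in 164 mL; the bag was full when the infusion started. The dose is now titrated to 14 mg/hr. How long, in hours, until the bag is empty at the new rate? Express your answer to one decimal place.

Initial rate:
Concentration = 199 mg ÷ 164 mL = 1.213415 mg/mL
Rate = 8 mg/hr ÷ 1.213415 mg/mL = 6.592965 mL/hr
Volume infused so far = 6.592965 mL/hr × 15.7 hr = 103.5095 mL
Volume remaining = 164 − 103.5095 = 60.49045 mL
New rate:
Rate = 14 mg/hr ÷ 1.213415 mg/mL = 11.53769 mL/hr
Time remaining = 60.49045 mL ÷ 11.53769 mL/hr = 5.242857 hr

5.2 hours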